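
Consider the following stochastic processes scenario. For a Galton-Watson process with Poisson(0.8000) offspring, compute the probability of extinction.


Since mu = 0.8000 <= 1, extinction probability = 1.

1.0000


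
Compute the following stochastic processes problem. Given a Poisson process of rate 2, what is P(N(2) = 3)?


P(N(t)=k) = (lambda*t)^k * exp(-lambda*t) / k!
lambda*t = 4
= 4^3 * exp(-4) / 3!
= 64 * 0.0183 / 6
= 0.1954

0.1954


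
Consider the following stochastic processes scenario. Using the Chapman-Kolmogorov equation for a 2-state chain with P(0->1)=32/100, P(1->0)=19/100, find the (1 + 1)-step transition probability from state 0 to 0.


P^2 = P^1 * P^1
Computing via matrix multiplication of the transition matrix.
Entry (0,0) of P^2 = 0.5232

0.5232


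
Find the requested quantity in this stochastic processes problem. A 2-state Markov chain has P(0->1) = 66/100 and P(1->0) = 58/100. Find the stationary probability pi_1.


Stationary distribution: pi_0 = p10/(p01+p10), pi_1 = p01/(p01+p10)
p01 = 0.6600, p10 = 0.5800
pi_1 = 0.5323

0.5323


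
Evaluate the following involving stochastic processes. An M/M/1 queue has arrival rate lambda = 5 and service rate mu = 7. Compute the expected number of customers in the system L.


rho = 5/7 = 0.7143
L = rho/(1-rho)
= 0.7143/0.2857
= 2.5000

2.5000


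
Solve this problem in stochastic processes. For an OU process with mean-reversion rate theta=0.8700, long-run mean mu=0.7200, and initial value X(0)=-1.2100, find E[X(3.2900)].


E[X(t)] = mu + (X(0) - mu)*exp(-theta*t)
= 0.7200 + (-1.2100 - 0.7200)*exp(-0.8700*3.2900)
= 0.7200 + -1.9300 * 0.0571
= 0.6097

0.6097


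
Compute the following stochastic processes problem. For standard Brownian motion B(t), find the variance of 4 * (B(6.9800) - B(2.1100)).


Var(alpha*(B(t)-B(s))) = alpha^2 * (t-s)
= 4^2 * (6.9800 - 2.1100)
= 16 * 4.8700
= 77.9200

77.9200


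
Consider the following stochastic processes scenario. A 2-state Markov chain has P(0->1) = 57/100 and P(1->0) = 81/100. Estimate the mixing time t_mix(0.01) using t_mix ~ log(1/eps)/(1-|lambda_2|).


lambda_2 = |1 - p01 - p10| = |1 - 0.5700 - 0.8100| = 0.3800
t_mix ~ log(1/eps)/(1 - |lambda_2|)
= log(100)/(1 - 0.3800) = 4.6052/0.6200
= 7.4277

7.4277


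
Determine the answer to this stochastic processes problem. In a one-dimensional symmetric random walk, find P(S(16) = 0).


P(S(16) = 0) = C(16,8) / 4^8
= 12870 / 65536
= 0.1964

0.1964


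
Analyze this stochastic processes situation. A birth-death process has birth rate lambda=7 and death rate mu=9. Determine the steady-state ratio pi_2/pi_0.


For birth-death process, pi_n/pi_0 = (lambda/mu)^n
= (7/9)^2
= 0.6049

0.6049


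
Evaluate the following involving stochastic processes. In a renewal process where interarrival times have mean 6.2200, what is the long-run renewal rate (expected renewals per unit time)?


Long-run renewal rate = 1/E(X)
= 1/6.2200
= 0.1608

0.1608


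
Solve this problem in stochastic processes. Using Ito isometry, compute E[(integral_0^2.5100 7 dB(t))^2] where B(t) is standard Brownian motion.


By Ito isometry: E[(int f dB)^2] = int f^2 dt
= 7^2 * 2.5100
= 49 * 2.5100 = 122.9900

122.9900


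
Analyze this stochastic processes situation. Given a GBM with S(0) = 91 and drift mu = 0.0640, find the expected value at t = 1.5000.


E[S(t)] = S(0) * exp(mu * t)
= 91 * exp(0.0640 * 1.5000)
= 91 * 1.1008
= 100.1691

100.1691


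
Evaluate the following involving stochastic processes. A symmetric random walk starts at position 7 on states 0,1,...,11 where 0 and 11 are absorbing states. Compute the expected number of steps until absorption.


For symmetric RW on 0,...,N with absorbing barriers, E(i) = i*(N-i)
E(7) = 7 * 4 = 28

28


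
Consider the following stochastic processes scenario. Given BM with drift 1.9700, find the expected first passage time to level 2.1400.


Expected first passage time = a/mu
= 2.1400/1.9700
= 1.0863

1.0863


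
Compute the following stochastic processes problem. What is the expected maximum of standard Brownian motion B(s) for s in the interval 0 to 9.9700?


E(max B(s)) = sqrt(2t/pi)
= sqrt(2*9.9700/pi)
= sqrt(6.3471)
= 2.5193

2.5193


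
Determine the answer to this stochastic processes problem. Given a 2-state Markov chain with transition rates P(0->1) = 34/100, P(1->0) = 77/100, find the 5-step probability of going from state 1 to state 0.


Computing P^5 by matrix multiplication.
P = [[0.6600, 0.3400], [0.7700, 0.2300]]
After raising P to the power 5:
P^5(1,0) = 0.6937

0.6937


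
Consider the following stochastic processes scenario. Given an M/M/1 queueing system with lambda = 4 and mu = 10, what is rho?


rho = lambda/mu
= 4/10
= 0.4000

0.4000


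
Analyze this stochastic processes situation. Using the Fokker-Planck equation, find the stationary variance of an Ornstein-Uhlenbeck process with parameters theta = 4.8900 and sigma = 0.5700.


Stationary variance = sigma^2 / (2*theta)
= 0.5700^2 / (2*4.8900)
= 0.3249 / 9.7800
= 0.0332

0.0332


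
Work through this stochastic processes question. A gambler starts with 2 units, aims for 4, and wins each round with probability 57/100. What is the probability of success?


Gambler's ruin formula:
r = q/p = 0.4300/0.5700 = 0.7544
P(win) = (1 - r^i)/(1 - r^N)
= (1 - 0.7544^2)/(1 - 0.7544^4)
= 0.6373

0.6373


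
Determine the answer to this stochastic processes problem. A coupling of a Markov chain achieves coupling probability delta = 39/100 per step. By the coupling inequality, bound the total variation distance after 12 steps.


TV distance bound <= (1-delta)^n
= (1 - 0.3900)^12
= 0.6100^12
= 0.0027

0.0027


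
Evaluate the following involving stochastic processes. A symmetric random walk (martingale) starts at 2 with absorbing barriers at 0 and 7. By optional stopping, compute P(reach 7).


By optional stopping theorem: E(M at tau) = M(0) = 2
P(hit 7)*7 + P(hit 0)*0 = 2
P(hit 7) = (2 - 0)/(7 - 0) = 2/7 = 0.2857

0.2857


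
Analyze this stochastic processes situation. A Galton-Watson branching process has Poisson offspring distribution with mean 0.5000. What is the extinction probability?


Since mu = 0.5000 <= 1, extinction probability = 1.

1.0000


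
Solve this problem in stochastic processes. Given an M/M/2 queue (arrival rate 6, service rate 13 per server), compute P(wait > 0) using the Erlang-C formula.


a = lambda/mu = 0.4615
rho = a/c = 0.2308
Erlang-C formula applied:
C(c,a) = 0.0865

0.0865


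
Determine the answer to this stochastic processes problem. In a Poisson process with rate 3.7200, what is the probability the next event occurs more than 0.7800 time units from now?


P(X > t) = exp(-lambda * t)
= exp(-3.7200 * 0.7800)
= exp(-2.9016) = 0.0549

0.0549


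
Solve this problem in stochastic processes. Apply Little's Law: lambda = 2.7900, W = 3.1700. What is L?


Little's Law: L = lambda * W
= 2.7900 * 3.1700
= 8.8443

8.8443


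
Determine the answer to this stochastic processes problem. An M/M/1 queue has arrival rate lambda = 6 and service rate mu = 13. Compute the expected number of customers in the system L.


rho = 6/13 = 0.4615
L = rho/(1-rho)
= 0.4615/0.5385
= 0.8571

0.8571


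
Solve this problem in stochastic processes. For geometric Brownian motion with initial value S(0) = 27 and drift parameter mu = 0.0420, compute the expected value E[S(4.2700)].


E[S(t)] = S(0) * exp(mu * t)
= 27 * exp(0.0420 * 4.2700)
= 27 * 1.1964
= 32.3035

32.3035


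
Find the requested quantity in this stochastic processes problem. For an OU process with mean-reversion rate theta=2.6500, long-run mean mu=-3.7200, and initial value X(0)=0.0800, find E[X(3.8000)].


E[X(t)] = mu + (X(0) - mu)*exp(-theta*t)
= -3.7200 + (0.0800 - -3.7200)*exp(-2.6500*3.8000)
= -3.7200 + 3.8000 * 4.2331e-05
= -3.7198

-3.7198


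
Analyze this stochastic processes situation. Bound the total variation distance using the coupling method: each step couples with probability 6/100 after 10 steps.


TV distance bound <= (1-delta)^n
= (1 - 0.0600)^10
= 0.9400^10
= 0.5386

0.5386


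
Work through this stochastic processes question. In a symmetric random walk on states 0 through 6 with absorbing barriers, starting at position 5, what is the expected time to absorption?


For symmetric RW on 0,...,N with absorbing barriers, E(i) = i*(N-i)
E(5) = 5 * 1 = 5

5


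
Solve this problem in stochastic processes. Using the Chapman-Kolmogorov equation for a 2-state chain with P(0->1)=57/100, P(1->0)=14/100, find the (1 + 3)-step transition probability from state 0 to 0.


P^4 = P^1 * P^3
Computing via matrix multiplication of the transition matrix.
Entry (0,0) of P^4 = 0.2029

0.2029


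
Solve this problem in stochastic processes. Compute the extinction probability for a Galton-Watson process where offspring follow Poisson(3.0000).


Since mu = 3.0000 > 1, extinction prob q < 1.
Solve s = exp(mu*(s-1)) iteratively.
q = 0.0595

0.0595


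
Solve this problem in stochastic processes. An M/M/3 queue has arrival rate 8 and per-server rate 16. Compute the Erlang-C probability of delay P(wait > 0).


a = lambda/mu = 0.5000
rho = a/c = 0.1667
Erlang-C formula applied:
C(c,a) = 0.0152

0.0152


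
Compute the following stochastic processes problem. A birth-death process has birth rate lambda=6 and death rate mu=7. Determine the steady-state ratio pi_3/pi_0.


For birth-death process, pi_n/pi_0 = (lambda/mu)^n
= (6/7)^3
= 0.6297

0.6297


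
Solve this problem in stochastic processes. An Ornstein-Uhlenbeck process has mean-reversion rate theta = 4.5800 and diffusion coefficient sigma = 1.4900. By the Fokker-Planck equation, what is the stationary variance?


Stationary variance = sigma^2 / (2*theta)
= 1.4900^2 / (2*4.5800)
= 2.2201 / 9.1600
= 0.2424

0.2424


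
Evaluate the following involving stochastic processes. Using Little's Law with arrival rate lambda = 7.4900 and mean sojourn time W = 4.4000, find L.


Little's Law: L = lambda * W
= 7.4900 * 4.4000
= 32.9560

32.9560


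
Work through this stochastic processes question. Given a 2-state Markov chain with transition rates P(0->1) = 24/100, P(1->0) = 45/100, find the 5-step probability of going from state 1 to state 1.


Computing P^5 by matrix multiplication.
P = [[0.7600, 0.2400], [0.4500, 0.5500]]
After raising P to the power 5:
P^5(1,1) = 0.3497

0.3497


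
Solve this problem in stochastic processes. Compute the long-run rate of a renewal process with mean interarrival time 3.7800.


Long-run renewal rate = 1/E(X)
= 1/3.7800
= 0.2646

0.2646


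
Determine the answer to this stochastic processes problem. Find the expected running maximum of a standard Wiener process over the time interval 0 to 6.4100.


E(max B(s)) = sqrt(2t/pi)
= sqrt(2*6.4100/pi)
= sqrt(4.0807)
= 2.0201

2.0201


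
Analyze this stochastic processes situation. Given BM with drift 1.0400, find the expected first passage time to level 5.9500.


Expected first passage time = a/mu
= 5.9500/1.0400
= 5.7212

5.7212


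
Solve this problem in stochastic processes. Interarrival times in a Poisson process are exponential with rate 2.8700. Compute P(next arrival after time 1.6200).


P(X > t) = exp(-lambda * t)
= exp(-2.8700 * 1.6200)
= exp(-4.6494) = 0.0096

0.0096


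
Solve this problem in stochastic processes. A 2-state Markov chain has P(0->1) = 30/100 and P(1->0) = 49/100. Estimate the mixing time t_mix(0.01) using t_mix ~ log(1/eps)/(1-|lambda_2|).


lambda_2 = |1 - p01 - p10| = |1 - 0.3000 - 0.4900| = 0.2100
t_mix ~ log(1/eps)/(1 - |lambda_2|)
= log(100)/(1 - 0.2100) = 4.6052/0.7900
= 5.8293

5.8293


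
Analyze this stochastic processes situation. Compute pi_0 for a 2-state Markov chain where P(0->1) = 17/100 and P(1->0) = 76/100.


Stationary distribution: pi_0 = p10/(p01+p10), pi_1 = p01/(p01+p10)
p01 = 0.1700, p10 = 0.7600
pi_0 = 0.8172

0.8172


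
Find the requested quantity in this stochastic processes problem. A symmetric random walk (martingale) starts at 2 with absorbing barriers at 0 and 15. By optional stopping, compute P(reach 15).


By optional stopping theorem: E(M at tau) = M(0) = 2
P(hit 15)*15 + P(hit 0)*0 = 2
P(hit 15) = (2 - 0)/(15 - 0) = 2/15 = 0.1333

0.1333


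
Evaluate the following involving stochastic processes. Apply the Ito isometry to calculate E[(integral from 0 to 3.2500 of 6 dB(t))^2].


By Ito isometry: E[(int f dB)^2] = int f^2 dt
= 6^2 * 3.2500
= 36 * 3.2500 = 117.0000

117.0000


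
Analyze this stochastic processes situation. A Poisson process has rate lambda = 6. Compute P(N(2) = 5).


P(N(t)=k) = (lambda*t)^k * exp(-lambda*t) / k!
lambda*t = 12
= 12^5 * exp(-12) / 5!
= 248832 * 6.1442e-06 / 120
= 0.0127

0.0127


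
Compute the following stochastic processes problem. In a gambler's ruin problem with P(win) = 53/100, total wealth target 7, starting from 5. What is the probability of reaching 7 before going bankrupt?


Gambler's ruin formula:
r = q/p = 0.4700/0.5300 = 0.8868
P(win) = (1 - r^i)/(1 - r^N)
= (1 - 0.8868^5)/(1 - 0.8868^7)
= 0.7940

0.7940


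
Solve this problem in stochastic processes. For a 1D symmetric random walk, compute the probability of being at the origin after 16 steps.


P(S(16) = 0) = C(16,8) / 4^8
= 12870 / 65536
= 0.1964

0.1964


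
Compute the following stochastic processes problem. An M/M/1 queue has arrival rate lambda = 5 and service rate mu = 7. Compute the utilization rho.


rho = lambda/mu
= 5/7
= 0.7143

0.7143


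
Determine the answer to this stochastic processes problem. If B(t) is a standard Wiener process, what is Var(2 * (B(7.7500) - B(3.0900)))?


Var(alpha*(B(t)-B(s))) = alpha^2 * (t-s)
= 2^2 * (7.7500 - 3.0900)
= 4 * 4.6600
= 18.6400

18.6400


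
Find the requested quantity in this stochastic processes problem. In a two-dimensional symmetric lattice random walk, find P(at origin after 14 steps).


P = C(14,7)^2 / 4^14
= 3432^2 / 268435456
= 11778624 / 268435456
= 0.0439

0.0439


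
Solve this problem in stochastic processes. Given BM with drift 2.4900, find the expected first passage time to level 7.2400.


Expected first passage time = a/mu
= 7.2400/2.4900
= 2.9076

2.9076


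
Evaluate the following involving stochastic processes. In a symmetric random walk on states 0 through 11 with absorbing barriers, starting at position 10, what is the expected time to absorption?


For symmetric RW on 0,...,N with absorbing barriers, E(i) = i*(N-i)
E(10) = 10 * 1 = 10

10


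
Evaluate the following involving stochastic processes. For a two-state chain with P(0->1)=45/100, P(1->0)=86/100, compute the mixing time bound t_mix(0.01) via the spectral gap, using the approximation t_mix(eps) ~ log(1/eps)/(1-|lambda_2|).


lambda_2 = |1 - p01 - p10| = |1 - 0.4500 - 0.8600| = 0.3100
t_mix ~ log(1/eps)/(1 - |lambda_2|)
= log(100)/(1 - 0.3100) = 4.6052/0.6900
= 6.6742

6.6742


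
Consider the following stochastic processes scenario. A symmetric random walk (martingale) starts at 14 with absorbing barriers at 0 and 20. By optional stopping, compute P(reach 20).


By optional stopping theorem: E(M at tau) = M(0) = 14
P(hit 20)*20 + P(hit 0)*0 = 14
P(hit 20) = (14 - 0)/(20 - 0) = 7/10 = 0.7000

0.7000


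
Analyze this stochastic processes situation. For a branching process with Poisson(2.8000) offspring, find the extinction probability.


Since mu = 2.8000 > 1, extinction prob q < 1.
Solve s = exp(mu*(s-1)) iteratively.
q = 0.0750

0.0750


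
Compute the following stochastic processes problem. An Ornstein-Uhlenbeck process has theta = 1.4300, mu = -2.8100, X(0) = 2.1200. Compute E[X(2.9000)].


E[X(t)] = mu + (X(0) - mu)*exp(-theta*t)
= -2.8100 + (2.1200 - -2.8100)*exp(-1.4300*2.9000)
= -2.8100 + 4.9300 * 0.0158
= -2.7320

-2.7320


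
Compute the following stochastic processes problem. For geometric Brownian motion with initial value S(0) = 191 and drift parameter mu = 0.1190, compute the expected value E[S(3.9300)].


E[S(t)] = S(0) * exp(mu * t)
= 191 * exp(0.1190 * 3.9300)
= 191 * 1.5963
= 304.8877

304.8877


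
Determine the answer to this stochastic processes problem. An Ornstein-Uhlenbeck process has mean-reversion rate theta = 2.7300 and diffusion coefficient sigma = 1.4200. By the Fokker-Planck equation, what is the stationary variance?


Stationary variance = sigma^2 / (2*theta)
= 1.4200^2 / (2*2.7300)
= 2.0164 / 5.4600
= 0.3693

0.3693


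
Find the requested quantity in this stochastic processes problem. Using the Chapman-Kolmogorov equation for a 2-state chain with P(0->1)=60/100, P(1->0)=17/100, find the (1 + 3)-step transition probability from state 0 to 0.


P^4 = P^1 * P^3
Computing via matrix multiplication of the transition matrix.
Entry (0,0) of P^4 = 0.2230

0.2230


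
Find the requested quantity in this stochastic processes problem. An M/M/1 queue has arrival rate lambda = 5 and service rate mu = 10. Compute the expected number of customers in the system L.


rho = 5/10 = 0.5000
L = rho/(1-rho)
= 0.5000/0.5000
= 1.0000

1.0000


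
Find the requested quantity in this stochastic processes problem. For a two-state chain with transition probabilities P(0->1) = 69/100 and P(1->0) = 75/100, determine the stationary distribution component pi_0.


Stationary distribution: pi_0 = p10/(p01+p10), pi_1 = p01/(p01+p10)
p01 = 0.6900, p10 = 0.7500
pi_0 = 0.5208

0.5208


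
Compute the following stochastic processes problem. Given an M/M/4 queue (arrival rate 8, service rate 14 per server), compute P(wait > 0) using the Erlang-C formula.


a = lambda/mu = 0.5714
rho = a/c = 0.1429
Erlang-C formula applied:
C(c,a) = 0.0029

0.0029


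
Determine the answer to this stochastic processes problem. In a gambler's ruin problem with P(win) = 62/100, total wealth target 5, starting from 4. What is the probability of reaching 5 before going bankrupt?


Gambler's ruin formula:
r = q/p = 0.3800/0.6200 = 0.6129
P(win) = (1 - r^i)/(1 - r^N)
= (1 - 0.6129^4)/(1 - 0.6129^5)
= 0.9402

0.9402


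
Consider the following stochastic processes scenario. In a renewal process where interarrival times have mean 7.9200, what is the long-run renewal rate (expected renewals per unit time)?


Long-run renewal rate = 1/E(X)
= 1/7.9200
= 0.1263

0.1263


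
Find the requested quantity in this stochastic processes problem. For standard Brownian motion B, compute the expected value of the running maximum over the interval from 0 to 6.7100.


E(max B(s)) = sqrt(2t/pi)
= sqrt(2*6.7100/pi)
= sqrt(4.2717)
= 2.0668

2.0668


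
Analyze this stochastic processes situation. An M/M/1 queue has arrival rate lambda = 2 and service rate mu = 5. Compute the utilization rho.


rho = lambda/mu
= 2/5
= 0.4000

0.4000


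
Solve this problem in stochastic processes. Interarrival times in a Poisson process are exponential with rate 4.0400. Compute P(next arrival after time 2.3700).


P(X > t) = exp(-lambda * t)
= exp(-4.0400 * 2.3700)
= exp(-9.5748) = 6.9457e-05

6.9457e-05


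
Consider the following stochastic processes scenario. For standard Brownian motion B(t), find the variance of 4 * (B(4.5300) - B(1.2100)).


Var(alpha*(B(t)-B(s))) = alpha^2 * (t-s)
= 4^2 * (4.5300 - 1.2100)
= 16 * 3.3200
= 53.1200

53.1200


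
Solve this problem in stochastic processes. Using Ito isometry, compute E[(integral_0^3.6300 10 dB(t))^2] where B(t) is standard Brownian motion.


By Ito isometry: E[(int f dB)^2] = int f^2 dt
= 10^2 * 3.6300
= 100 * 3.6300 = 363.0000

363.0000


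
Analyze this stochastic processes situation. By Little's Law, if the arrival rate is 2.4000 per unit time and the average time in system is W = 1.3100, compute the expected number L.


Little's Law: L = lambda * W
= 2.4000 * 1.3100
= 3.1440

3.1440


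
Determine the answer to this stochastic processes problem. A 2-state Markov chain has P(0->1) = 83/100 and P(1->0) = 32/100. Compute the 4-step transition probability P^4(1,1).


Computing P^4 by matrix multiplication.
P = [[0.1700, 0.8300], [0.3200, 0.6800]]
After raising P to the power 4:
P^4(1,1) = 0.7219

0.7219


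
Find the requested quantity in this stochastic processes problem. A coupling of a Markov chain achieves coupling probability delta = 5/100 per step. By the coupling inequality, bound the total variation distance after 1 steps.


TV distance bound <= (1-delta)^n
= (1 - 0.0500)^1
= 0.9500^1
= 0.9500

0.9500


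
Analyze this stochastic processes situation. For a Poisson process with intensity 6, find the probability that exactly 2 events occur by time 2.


P(N(t)=k) = (lambda*t)^k * exp(-lambda*t) / k!
lambda*t = 12
= 12^2 * exp(-12) / 2!
= 144 * 6.1442e-06 / 2
= 4.4238e-04

4.4238e-04


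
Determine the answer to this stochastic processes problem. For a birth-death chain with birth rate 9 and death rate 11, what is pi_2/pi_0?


For birth-death process, pi_n/pi_0 = (lambda/mu)^n
= (9/11)^2
= 0.6694

0.6694


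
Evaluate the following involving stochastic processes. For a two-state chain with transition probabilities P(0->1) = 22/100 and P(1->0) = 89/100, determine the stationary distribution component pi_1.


Stationary distribution: pi_0 = p10/(p01+p10), pi_1 = p01/(p01+p10)
p01 = 0.2200, p10 = 0.8900
pi_1 = 0.1982

0.1982


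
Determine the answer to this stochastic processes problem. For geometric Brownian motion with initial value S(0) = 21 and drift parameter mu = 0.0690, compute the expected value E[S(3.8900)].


E[S(t)] = S(0) * exp(mu * t)
= 21 * exp(0.0690 * 3.8900)
= 21 * 1.3079
= 27.4655

27.4655


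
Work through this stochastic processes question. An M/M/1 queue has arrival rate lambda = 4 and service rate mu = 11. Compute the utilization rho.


rho = lambda/mu
= 4/11
= 0.3636

0.3636


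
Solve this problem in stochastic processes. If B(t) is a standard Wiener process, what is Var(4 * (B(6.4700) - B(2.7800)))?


Var(alpha*(B(t)-B(s))) = alpha^2 * (t-s)
= 4^2 * (6.4700 - 2.7800)
= 16 * 3.6900
= 59.0400

59.0400


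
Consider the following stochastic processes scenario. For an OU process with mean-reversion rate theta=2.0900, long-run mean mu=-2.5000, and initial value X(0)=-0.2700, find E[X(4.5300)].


E[X(t)] = mu + (X(0) - mu)*exp(-theta*t)
= -2.5000 + (-0.2700 - -2.5000)*exp(-2.0900*4.5300)
= -2.5000 + 2.2300 * 7.7309e-05
= -2.4998

-2.4998


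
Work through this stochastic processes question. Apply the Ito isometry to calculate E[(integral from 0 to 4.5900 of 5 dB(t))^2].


By Ito isometry: E[(int f dB)^2] = int f^2 dt
= 5^2 * 4.5900
= 25 * 4.5900 = 114.7500

114.7500


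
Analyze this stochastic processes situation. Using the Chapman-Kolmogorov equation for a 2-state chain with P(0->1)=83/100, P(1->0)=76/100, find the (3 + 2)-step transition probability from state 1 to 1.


P^5 = P^3 * P^2
Computing via matrix multiplication of the transition matrix.
Entry (1,1) of P^5 = 0.4878

0.4878


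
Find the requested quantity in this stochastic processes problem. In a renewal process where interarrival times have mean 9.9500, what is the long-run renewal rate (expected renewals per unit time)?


Long-run renewal rate = 1/E(X)
= 1/9.9500
= 0.1005

0.1005


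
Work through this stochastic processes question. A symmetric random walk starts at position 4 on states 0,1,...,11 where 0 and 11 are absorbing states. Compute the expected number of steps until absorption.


For symmetric RW on 0,...,N with absorbing barriers, E(i) = i*(N-i)
E(4) = 4 * 7 = 28

28


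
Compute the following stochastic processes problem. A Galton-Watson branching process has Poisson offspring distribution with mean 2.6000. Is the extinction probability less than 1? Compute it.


Since mu = 2.6000 > 1, extinction prob q < 1.
Solve s = exp(mu*(s-1)) iteratively.
q = 0.0951

0.0951


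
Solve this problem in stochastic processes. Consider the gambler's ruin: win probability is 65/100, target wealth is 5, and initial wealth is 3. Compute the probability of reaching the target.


Gambler's ruin formula:
r = q/p = 0.3500/0.6500 = 0.5385
P(win) = (1 - r^i)/(1 - r^N)
= (1 - 0.5385^3)/(1 - 0.5385^5)
= 0.8839

0.8839


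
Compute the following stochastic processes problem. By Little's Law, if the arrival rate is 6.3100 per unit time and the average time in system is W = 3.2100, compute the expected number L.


Little's Law: L = lambda * W
= 6.3100 * 3.2100
= 20.2551

20.2551


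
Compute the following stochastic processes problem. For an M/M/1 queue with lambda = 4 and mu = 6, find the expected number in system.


rho = 4/6 = 0.6667
L = rho/(1-rho)
= 0.6667/0.3333
= 2.0000

2.0000


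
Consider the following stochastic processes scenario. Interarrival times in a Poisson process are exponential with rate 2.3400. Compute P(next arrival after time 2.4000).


P(X > t) = exp(-lambda * t)
= exp(-2.3400 * 2.4000)
= exp(-5.6160) = 0.0036

0.0036


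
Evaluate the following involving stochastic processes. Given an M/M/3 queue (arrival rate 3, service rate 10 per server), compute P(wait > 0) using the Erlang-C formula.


a = lambda/mu = 0.3000
rho = a/c = 0.1000
Erlang-C formula applied:
C(c,a) = 0.0037

0.0037


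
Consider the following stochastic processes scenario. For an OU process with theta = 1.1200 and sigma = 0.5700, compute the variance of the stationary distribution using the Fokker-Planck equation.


Stationary variance = sigma^2 / (2*theta)
= 0.5700^2 / (2*1.1200)
= 0.3249 / 2.2400
= 0.1450

0.1450


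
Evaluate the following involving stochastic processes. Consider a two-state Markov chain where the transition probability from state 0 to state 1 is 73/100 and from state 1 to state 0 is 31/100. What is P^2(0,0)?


Computing P^2 by matrix multiplication.
P = [[0.2700, 0.7300], [0.3100, 0.6900]]
After raising P to the power 2:
P^2(0,0) = 0.2992

0.2992


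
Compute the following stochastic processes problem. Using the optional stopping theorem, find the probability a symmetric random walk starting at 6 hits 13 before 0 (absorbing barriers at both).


By optional stopping theorem: E(M at tau) = M(0) = 6
P(hit 13)*13 + P(hit 0)*0 = 6
P(hit 13) = (6 - 0)/(13 - 0) = 6/13 = 0.4615

0.4615


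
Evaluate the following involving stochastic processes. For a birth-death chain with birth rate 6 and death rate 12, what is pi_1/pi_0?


For birth-death process, pi_n/pi_0 = (lambda/mu)^n
= (6/12)^1
= 0.5000

0.5000


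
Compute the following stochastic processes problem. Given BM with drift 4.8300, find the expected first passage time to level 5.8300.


Expected first passage time = a/mu
= 5.8300/4.8300
= 1.2070

1.2070


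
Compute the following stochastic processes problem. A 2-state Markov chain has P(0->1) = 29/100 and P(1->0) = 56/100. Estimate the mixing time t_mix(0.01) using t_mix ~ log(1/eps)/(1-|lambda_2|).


lambda_2 = |1 - p01 - p10| = |1 - 0.2900 - 0.5600| = 0.1500
t_mix ~ log(1/eps)/(1 - |lambda_2|)
= log(100)/(1 - 0.1500) = 4.6052/0.8500
= 5.4178

5.4178


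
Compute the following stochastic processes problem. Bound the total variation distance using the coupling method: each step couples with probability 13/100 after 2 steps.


TV distance bound <= (1-delta)^n
= (1 - 0.1300)^2
= 0.8700^2
= 0.7569

0.7569


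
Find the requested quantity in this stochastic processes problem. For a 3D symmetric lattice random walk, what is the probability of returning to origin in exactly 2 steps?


P(return in 2 steps) = P(reverse first step) = 1/(2d)
= 1/6
= 0.1667

0.1667


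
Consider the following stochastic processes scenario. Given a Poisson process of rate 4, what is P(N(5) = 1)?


P(N(t)=k) = (lambda*t)^k * exp(-lambda*t) / k!
lambda*t = 20
= 20^1 * exp(-20) / 1!
= 20 * 2.0612e-09 / 1
= 4.1223e-08

4.1223e-08


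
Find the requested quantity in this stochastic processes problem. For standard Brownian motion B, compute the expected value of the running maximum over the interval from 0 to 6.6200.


E(max B(s)) = sqrt(2t/pi)
= sqrt(2*6.6200/pi)
= sqrt(4.2144)
= 2.0529

2.0529


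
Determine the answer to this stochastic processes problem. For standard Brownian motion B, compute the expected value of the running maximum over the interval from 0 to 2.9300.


E(max B(s)) = sqrt(2t/pi)
= sqrt(2*2.9300/pi)
= sqrt(1.8653)
= 1.3658

1.3658


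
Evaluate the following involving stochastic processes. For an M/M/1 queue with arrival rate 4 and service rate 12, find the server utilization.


rho = lambda/mu
= 4/12
= 0.3333

0.3333


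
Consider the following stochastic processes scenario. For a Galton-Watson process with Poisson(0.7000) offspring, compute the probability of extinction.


Since mu = 0.7000 <= 1, extinction probability = 1.

1.0000


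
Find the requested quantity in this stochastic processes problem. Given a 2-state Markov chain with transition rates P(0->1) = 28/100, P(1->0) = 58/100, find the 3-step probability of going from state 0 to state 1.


Computing P^3 by matrix multiplication.
P = [[0.7200, 0.2800], [0.5800, 0.4200]]
After raising P to the power 3:
P^3(0,1) = 0.3247

0.3247


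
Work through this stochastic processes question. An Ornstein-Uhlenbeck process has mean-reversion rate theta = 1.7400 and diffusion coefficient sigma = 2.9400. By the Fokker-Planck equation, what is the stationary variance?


Stationary variance = sigma^2 / (2*theta)
= 2.9400^2 / (2*1.7400)
= 8.6436 / 3.4800
= 2.4838

2.4838


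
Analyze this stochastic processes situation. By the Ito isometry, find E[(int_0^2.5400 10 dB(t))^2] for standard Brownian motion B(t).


By Ito isometry: E[(int f dB)^2] = int f^2 dt
= 10^2 * 2.5400
= 100 * 2.5400 = 254.0000

254.0000


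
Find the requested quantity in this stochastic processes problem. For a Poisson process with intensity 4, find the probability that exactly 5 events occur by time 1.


P(N(t)=k) = (lambda*t)^k * exp(-lambda*t) / k!
lambda*t = 4
= 4^5 * exp(-4) / 5!
= 1024 * 0.0183 / 120
= 0.1563

0.1563


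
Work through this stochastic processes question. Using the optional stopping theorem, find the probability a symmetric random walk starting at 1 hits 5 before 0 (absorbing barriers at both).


By optional stopping theorem: E(M at tau) = M(0) = 1
P(hit 5)*5 + P(hit 0)*0 = 1
P(hit 5) = (1 - 0)/(5 - 0) = 1/5 = 0.2000

0.2000


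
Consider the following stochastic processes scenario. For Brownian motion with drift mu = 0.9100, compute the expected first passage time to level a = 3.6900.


Expected first passage time = a/mu
= 3.6900/0.9100
= 4.0549

4.0549


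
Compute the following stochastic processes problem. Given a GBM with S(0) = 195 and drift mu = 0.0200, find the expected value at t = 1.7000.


E[S(t)] = S(0) * exp(mu * t)
= 195 * exp(0.0200 * 1.7000)
= 195 * 1.0346
= 201.7440

201.7440


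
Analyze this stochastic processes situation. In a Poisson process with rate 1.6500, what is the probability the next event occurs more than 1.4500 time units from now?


P(X > t) = exp(-lambda * t)
= exp(-1.6500 * 1.4500)
= exp(-2.3925) = 0.0914

0.0914


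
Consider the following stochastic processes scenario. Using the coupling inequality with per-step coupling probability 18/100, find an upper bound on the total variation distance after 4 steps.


TV distance bound <= (1-delta)^n
= (1 - 0.1800)^4
= 0.8200^4
= 0.4521

0.4521


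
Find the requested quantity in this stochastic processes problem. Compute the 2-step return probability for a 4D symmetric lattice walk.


P(return in 2 steps) = P(reverse first step) = 1/(2d)
= 1/8
= 0.1250

0.1250


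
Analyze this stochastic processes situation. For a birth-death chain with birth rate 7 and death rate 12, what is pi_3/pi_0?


For birth-death process, pi_n/pi_0 = (lambda/mu)^n
= (7/12)^3
= 0.1985

0.1985


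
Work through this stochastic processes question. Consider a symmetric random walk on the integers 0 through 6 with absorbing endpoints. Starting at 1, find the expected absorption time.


For symmetric RW on 0,...,N with absorbing barriers, E(i) = i*(N-i)
E(1) = 1 * 5 = 5

5


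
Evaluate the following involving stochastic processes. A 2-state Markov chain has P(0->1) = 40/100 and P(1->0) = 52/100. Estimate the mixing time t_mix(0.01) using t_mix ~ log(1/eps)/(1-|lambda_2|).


lambda_2 = |1 - p01 - p10| = |1 - 0.4000 - 0.5200| = 0.0800
t_mix ~ log(1/eps)/(1 - |lambda_2|)
= log(100)/(1 - 0.0800) = 4.6052/0.9200
= 5.0056

5.0056


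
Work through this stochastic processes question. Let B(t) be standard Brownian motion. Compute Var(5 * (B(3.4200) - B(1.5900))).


Var(alpha*(B(t)-B(s))) = alpha^2 * (t-s)
= 5^2 * (3.4200 - 1.5900)
= 25 * 1.8300
= 45.7500

45.7500


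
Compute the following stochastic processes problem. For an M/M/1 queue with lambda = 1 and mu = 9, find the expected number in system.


rho = 1/9 = 0.1111
L = rho/(1-rho)
= 0.1111/0.8889
= 0.1250

0.1250


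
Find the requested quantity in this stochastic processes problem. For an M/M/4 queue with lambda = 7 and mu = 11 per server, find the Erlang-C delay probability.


a = lambda/mu = 0.6364
rho = a/c = 0.1591
Erlang-C formula applied:
C(c,a) = 0.0043

0.0043


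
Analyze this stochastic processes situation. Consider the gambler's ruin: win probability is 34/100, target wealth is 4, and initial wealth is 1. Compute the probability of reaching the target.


Gambler's ruin formula:
r = q/p = 0.6600/0.3400 = 1.9412
P(win) = (1 - r^i)/(1 - r^N)
= (1 - 1.9412^1)/(1 - 1.9412^4)
= 0.0713

0.0713


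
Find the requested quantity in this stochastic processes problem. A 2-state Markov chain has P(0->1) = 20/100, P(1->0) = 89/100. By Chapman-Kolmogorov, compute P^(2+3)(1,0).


P^5 = P^2 * P^3
Computing via matrix multiplication of the transition matrix.
Entry (1,0) of P^5 = 0.8165

0.8165


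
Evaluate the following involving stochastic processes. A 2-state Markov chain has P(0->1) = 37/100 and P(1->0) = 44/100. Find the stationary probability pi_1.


Stationary distribution: pi_0 = p10/(p01+p10), pi_1 = p01/(p01+p10)
p01 = 0.3700, p10 = 0.4400
pi_1 = 0.4568

0.4568


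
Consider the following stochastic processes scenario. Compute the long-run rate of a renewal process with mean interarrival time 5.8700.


Long-run renewal rate = 1/E(X)
= 1/5.8700
= 0.1704

0.1704


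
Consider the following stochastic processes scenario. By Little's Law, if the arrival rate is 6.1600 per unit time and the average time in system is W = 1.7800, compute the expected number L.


Little's Law: L = lambda * W
= 6.1600 * 1.7800
= 10.9648

10.9648


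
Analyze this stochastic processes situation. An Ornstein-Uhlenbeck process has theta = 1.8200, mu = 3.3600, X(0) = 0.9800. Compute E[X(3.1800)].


E[X(t)] = mu + (X(0) - mu)*exp(-theta*t)
= 3.3600 + (0.9800 - 3.3600)*exp(-1.8200*3.1800)
= 3.3600 + -2.3800 * 0.0031
= 3.3527

3.3527


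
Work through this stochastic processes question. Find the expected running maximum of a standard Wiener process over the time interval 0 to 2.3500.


E(max B(s)) = sqrt(2t/pi)
= sqrt(2*2.3500/pi)
= sqrt(1.4961)
= 1.2231

1.2231


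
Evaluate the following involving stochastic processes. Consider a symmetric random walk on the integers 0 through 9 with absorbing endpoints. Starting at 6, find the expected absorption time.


For symmetric RW on 0,...,N with absorbing barriers, E(i) = i*(N-i)
E(6) = 6 * 3 = 18

18


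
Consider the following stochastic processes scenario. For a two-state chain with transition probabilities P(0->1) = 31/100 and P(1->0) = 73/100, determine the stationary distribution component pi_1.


Stationary distribution: pi_0 = p10/(p01+p10), pi_1 = p01/(p01+p10)
p01 = 0.3100, p10 = 0.7300
pi_1 = 0.2981

0.2981


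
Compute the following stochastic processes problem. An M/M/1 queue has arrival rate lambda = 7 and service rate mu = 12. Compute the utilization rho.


rho = lambda/mu
= 7/12
= 0.5833

0.5833


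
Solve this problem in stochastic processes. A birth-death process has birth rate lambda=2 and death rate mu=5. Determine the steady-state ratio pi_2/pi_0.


For birth-death process, pi_n/pi_0 = (lambda/mu)^n
= (2/5)^2
= 0.1600

0.1600


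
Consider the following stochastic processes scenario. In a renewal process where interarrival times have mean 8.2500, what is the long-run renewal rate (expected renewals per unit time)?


Long-run renewal rate = 1/E(X)
= 1/8.2500
= 0.1212

0.1212


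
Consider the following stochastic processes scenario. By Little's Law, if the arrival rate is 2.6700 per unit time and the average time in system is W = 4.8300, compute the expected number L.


Little's Law: L = lambda * W
= 2.6700 * 4.8300
= 12.8961

12.8961


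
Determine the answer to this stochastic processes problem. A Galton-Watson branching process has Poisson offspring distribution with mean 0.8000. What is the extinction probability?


Since mu = 0.8000 <= 1, extinction probability = 1.

1.0000


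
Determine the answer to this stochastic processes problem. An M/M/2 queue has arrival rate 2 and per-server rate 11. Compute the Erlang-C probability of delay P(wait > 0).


a = lambda/mu = 0.1818
rho = a/c = 0.0909
Erlang-C formula applied:
C(c,a) = 0.0152

0.0152


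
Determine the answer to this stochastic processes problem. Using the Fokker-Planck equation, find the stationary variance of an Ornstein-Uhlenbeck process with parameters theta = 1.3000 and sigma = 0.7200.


Stationary variance = sigma^2 / (2*theta)
= 0.7200^2 / (2*1.3000)
= 0.5184 / 2.6000
= 0.1994

0.1994


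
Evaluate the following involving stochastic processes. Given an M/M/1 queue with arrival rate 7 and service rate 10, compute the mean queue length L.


rho = 7/10 = 0.7000
L = rho/(1-rho)
= 0.7000/0.3000
= 2.3333

2.3333


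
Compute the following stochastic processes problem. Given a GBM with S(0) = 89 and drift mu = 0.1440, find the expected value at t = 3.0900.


E[S(t)] = S(0) * exp(mu * t)
= 89 * exp(0.1440 * 3.0900)
= 89 * 1.5604
= 138.8781

138.8781


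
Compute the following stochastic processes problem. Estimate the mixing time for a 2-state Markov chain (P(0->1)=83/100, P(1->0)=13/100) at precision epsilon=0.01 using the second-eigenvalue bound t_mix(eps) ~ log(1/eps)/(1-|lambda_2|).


lambda_2 = |1 - p01 - p10| = |1 - 0.8300 - 0.1300| = 0.0400
t_mix ~ log(1/eps)/(1 - |lambda_2|)
= log(100)/(1 - 0.0400) = 4.6052/0.9600
= 4.7971

4.7971


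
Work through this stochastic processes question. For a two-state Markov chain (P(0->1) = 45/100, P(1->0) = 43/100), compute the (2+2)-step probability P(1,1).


P^4 = P^2 * P^2
Computing via matrix multiplication of the transition matrix.
Entry (1,1) of P^4 = 0.5115

0.5115


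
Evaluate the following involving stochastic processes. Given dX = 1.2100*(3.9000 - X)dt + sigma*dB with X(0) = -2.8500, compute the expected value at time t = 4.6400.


E[X(t)] = mu + (X(0) - mu)*exp(-theta*t)
= 3.9000 + (-2.8500 - 3.9000)*exp(-1.2100*4.6400)
= 3.9000 + -6.7500 * 0.0036
= 3.8754

3.8754


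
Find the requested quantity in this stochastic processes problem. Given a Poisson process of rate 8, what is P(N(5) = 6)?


P(N(t)=k) = (lambda*t)^k * exp(-lambda*t) / k!
lambda*t = 40
= 40^6 * exp(-40) / 6!
= 4096000000 * 4.2484e-18 / 720
= 2.4168e-11

2.4168e-11


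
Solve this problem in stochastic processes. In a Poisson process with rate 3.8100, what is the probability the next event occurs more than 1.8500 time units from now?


P(X > t) = exp(-lambda * t)
= exp(-3.8100 * 1.8500)
= exp(-7.0485) = 8.6871e-04

8.6871e-04


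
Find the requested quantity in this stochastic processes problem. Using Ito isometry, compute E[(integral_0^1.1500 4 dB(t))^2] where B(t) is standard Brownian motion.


By Ito isometry: E[(int f dB)^2] = int f^2 dt
= 4^2 * 1.1500
= 16 * 1.1500 = 18.4000

18.4000
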